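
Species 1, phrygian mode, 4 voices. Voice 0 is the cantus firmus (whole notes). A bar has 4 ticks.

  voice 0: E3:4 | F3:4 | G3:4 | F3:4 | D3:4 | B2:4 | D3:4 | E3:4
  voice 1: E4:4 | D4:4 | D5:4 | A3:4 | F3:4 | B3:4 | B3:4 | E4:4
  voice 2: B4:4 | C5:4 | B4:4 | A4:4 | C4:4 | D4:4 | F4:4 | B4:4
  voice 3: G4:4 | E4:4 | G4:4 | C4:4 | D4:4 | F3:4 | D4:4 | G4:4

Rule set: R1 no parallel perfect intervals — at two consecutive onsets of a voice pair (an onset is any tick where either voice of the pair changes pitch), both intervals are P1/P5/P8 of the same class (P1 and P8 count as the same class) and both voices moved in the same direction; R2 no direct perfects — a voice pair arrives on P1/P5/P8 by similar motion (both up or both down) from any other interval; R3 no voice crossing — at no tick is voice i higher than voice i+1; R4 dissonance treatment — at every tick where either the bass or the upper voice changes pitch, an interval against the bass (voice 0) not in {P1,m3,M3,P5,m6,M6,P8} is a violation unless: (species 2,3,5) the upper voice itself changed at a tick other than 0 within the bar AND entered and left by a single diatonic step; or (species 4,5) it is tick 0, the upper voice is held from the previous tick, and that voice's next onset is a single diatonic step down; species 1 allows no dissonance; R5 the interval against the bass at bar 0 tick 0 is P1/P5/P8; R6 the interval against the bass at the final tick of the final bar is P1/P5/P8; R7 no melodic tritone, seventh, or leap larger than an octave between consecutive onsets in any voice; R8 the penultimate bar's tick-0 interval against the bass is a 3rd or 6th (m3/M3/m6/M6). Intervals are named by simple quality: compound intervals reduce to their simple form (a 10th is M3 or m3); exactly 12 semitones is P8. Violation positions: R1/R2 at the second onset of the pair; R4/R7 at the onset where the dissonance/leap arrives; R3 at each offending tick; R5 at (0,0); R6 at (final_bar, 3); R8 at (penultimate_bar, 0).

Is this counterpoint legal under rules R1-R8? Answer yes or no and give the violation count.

No (52 violations)

bar 0: v0=E3 v1=E4 v2=B4 v3=G4 (m3)
bar 1: v0=F3 v1=D4 v2=C5 v3=E4 (M7)
bar 2: v0=G3 v1=D5 v2=B4 v3=G4 (P8)
bar 3: v0=F3 v1=A3 v2=A4 v3=C4 (P5)
bar 4: v0=D3 v1=F3 v2=C4 v3=D4 (P8)
bar 5: v0=B2 v1=B3 v2=D4 v3=F3 (TT)
bar 6: v0=D3 v1=B3 v2=F4 v3=D4 (P8)
bar 7: v0=E3 v1=E4 v2=B4 v3=G4 (m3)
  R3 @ bar0.0: B4 above G4
  R5 @ bar0.0: opens on m3
  R3 @ bar0.1: B4 above G4
  R3 @ bar0.2: B4 above G4
  R3 @ bar0.3: B4 above G4
  R1 @ bar1.0: E3/B4 P5 -> F3/C5 P5 similar
  R3 @ bar1.0: C5 above E4
  R4 @ bar1.0: F3/E4 M7 untreated
  R3 @ bar1.1: C5 above E4
  R3 @ bar1.2: C5 above E4
  R3 @ bar1.3: C5 above E4
  R2 @ bar2.0: F3/D4 M6 -> G3/D5 P5 similar
  R2 @ bar2.0: F3/E4 M7 -> G3/G4 P8 similar
  R2 @ bar2.0: D4/E4 M2 -> D5/G4 P5 similar
  R3 @ bar2.0: D5 above B4
  R3 @ bar2.0: B4 above G4
  R3 @ bar2.1: D5 above B4
  R3 @ bar2.1: B4 above G4
  R3 @ bar2.2: D5 above B4
  R3 @ bar2.2: B4 above G4
  R3 @ bar2.3: D5 above B4
  R3 @ bar2.3: B4 above G4
  R2 @ bar3.0: G3/G4 P8 -> F3/C4 P5 similar
  R2 @ bar3.0: D5/B4 m3 -> A3/A4 P8 similar
  R3 @ bar3.0: A4 above C4
  R7 @ bar3.0: D5->A3 leap 17st
  R3 @ bar3.1: A4 above C4
  R3 @ bar3.2: A4 above C4
  R3 @ bar3.3: A4 above C4
  R2 @ bar4.0: A3/A4 P8 -> F3/C4 P5 similar
  R4 @ bar4.0: D3/C4 m7 untreated
  R3 @ bar5.0: D4 above F3
  R4 @ bar5.0: B2/F3 TT untreated
  R7 @ bar5.0: F3->B3 leap 6st
  R3 @ bar5.1: D4 above F3
  R3 @ bar5.2: D4 above F3
  R3 @ bar5.3: D4 above F3
  R2 @ bar6.0: B2/F3 TT -> D3/D4 P8 similar
  R3 @ bar6.0: F4 above D4
  R8 @ bar6.0: penult P8 not 3rd/6th
  R3 @ bar6.1: F4 above D4
  R3 @ bar6.2: F4 above D4
  R3 @ bar6.3: F4 above D4
  R2 @ bar7.0: D3/B3 M6 -> E3/E4 P8 similar
  R2 @ bar7.0: D3/F4 m3 -> E3/B4 P5 similar
  R2 @ bar7.0: B3/F4 TT -> E4/B4 P5 similar
  R3 @ bar7.0: B4 above G4
  R7 @ bar7.0: F4->B4 leap 6st
  R3 @ bar7.1: B4 above G4
  R3 @ bar7.2: B4 above G4
  R3 @ bar7.3: B4 above G4
  R6 @ bar7.3: closes on m3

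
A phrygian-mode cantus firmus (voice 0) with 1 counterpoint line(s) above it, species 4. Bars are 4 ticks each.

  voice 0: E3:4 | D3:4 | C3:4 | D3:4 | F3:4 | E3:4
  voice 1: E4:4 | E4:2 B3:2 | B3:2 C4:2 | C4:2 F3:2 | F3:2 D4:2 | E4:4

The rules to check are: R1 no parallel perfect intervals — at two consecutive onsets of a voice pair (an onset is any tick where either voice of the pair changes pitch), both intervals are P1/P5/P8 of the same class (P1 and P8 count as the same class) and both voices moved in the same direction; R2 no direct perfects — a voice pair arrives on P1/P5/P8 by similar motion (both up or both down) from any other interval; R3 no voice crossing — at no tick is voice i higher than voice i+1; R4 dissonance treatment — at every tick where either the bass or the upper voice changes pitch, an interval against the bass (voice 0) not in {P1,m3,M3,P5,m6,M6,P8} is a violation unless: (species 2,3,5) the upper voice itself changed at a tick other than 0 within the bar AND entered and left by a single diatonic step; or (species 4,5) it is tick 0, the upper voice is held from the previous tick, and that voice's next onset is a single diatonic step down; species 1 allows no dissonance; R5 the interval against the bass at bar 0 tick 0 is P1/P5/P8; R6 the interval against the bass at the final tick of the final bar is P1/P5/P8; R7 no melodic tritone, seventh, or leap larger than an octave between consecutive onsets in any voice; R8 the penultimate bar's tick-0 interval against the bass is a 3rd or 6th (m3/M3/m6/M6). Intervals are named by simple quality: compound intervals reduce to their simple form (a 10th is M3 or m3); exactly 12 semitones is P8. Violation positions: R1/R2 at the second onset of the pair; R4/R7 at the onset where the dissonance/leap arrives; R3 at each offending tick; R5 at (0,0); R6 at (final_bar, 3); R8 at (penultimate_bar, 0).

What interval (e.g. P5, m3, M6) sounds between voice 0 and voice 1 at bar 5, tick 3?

P8

voice 0=E3 voice 1=E4 -> P8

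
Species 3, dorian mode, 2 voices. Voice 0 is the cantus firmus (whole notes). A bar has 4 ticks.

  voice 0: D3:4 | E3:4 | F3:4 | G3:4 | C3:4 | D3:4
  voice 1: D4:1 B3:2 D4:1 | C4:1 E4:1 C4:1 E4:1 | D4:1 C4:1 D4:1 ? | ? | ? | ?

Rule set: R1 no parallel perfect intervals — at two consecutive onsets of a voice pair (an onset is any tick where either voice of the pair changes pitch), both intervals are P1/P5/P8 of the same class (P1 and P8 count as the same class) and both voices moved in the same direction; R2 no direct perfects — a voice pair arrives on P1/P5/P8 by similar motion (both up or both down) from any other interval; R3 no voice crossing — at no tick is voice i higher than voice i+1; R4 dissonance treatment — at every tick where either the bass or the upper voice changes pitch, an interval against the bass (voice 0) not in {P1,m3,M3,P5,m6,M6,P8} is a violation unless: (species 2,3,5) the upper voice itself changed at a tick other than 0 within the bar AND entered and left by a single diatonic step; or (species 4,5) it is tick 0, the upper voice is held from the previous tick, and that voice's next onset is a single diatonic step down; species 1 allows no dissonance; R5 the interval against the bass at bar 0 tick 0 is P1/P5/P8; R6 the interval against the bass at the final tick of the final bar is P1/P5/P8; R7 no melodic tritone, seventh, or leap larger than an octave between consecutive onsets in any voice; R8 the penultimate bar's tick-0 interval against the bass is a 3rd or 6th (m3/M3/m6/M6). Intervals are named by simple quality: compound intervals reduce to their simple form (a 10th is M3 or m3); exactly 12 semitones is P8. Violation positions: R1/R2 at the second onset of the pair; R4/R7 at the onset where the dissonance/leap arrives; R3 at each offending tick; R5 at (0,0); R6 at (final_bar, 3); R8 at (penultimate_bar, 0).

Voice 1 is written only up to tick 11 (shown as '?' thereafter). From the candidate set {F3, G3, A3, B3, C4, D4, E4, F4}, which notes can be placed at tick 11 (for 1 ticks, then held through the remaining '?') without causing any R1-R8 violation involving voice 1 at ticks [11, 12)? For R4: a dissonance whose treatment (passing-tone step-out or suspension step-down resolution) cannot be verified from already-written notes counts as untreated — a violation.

F3: legal
G3: violates R4
A3: legal
B3: violates R4
C4: legal
D4: legal
E4: violates R4
F4: legal

{A3, C4, D4, F3, F4}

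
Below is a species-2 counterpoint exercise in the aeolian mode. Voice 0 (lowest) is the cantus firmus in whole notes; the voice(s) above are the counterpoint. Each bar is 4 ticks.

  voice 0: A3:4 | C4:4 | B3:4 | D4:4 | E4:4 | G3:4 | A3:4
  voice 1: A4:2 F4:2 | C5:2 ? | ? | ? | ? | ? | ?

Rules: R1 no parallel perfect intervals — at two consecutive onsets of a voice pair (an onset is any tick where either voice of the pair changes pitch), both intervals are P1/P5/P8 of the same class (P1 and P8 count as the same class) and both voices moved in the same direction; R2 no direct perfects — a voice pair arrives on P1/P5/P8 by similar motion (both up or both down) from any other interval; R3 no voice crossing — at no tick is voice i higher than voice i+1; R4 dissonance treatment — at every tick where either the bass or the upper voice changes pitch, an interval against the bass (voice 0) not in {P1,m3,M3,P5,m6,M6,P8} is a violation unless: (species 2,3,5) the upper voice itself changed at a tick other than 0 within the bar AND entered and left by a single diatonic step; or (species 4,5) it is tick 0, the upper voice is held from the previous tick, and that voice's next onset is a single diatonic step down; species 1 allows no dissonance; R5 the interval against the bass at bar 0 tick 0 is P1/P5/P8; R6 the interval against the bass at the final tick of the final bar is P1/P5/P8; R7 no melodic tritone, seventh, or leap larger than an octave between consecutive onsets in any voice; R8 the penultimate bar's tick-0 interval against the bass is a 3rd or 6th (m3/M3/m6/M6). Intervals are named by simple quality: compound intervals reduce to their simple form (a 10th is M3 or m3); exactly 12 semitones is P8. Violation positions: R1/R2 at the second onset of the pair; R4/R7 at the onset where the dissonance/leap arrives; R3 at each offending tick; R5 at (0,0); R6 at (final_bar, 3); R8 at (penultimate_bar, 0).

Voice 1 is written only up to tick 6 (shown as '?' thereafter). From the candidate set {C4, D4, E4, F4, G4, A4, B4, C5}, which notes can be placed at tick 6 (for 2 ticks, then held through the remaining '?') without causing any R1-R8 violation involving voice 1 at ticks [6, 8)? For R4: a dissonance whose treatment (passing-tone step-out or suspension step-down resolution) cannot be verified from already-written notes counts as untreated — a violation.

C4: legal
D4: violates R4,R7
E4: legal
F4: violates R4
G4: legal
A4: legal
B4: violates R4
C5: legal

{A4, C4, C5, E4, G4}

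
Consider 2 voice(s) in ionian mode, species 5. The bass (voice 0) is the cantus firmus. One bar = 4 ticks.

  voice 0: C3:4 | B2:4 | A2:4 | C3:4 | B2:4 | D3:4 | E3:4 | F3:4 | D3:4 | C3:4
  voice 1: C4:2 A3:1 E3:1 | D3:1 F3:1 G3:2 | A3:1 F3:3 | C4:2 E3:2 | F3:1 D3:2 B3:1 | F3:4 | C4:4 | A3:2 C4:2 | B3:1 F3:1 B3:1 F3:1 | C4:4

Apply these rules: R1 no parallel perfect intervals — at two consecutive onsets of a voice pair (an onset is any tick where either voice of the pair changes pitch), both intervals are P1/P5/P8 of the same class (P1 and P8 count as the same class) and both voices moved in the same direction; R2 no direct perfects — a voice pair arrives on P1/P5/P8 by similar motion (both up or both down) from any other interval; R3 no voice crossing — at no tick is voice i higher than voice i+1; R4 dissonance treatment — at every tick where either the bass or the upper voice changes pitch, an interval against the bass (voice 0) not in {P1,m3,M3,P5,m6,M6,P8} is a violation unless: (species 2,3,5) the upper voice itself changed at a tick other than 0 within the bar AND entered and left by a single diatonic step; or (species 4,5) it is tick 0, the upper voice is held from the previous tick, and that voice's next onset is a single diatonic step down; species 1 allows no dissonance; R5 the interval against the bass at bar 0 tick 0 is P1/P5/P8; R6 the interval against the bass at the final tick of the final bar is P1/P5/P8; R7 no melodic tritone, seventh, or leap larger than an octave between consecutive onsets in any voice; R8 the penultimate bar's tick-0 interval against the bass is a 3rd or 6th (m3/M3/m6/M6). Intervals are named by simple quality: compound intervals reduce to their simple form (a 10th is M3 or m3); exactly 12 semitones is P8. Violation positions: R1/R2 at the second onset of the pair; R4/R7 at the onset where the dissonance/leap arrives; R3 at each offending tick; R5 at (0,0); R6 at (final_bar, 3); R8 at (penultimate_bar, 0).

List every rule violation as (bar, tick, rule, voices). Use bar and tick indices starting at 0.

bar 0: v0=C3 v1=C4 downbeat P8
bar 1: v0=B2 v1=D3 downbeat m3
bar 2: v0=A2 v1=A3 downbeat P8
bar 3: v0=C3 v1=C4 downbeat P8
bar 4: v0=B2 v1=F3 downbeat TT
bar 5: v0=D3 v1=F3 downbeat m3
bar 6: v0=E3 v1=C4 downbeat m6
bar 7: v0=F3 v1=A3 downbeat M3
bar 8: v0=D3 v1=B3 downbeat M6
bar 9: v0=C3 v1=C4 downbeat P8
  -> R4 @ bar 1 tick 1 v(0, 1): B2/F3 TT untreated
  -> R2 @ bar 3 tick 0 v(0, 1): A2/F3 m6 -> C3/C4 P8 similar
  -> R4 @ bar 4 tick 0 v(0, 1): B2/F3 TT untreated
  -> R7 @ bar 5 tick 0 v(1,): B3->F3 leap 6st
  -> R7 @ bar 8 tick 1 v(1,): B3->F3 leap 6st
  -> R7 @ bar 8 tick 2 v(1,): F3->B3 leap 6st
  -> R7 @ bar 8 tick 3 v(1,): B3->F3 leap 6st

(1, 1, R4, (0, 1))
(3, 0, R2, (0, 1))
(4, 0, R4, (0, 1))
(5, 0, R7, (1,))
(8, 1, R7, (1,))
(8, 2, R7, (1,))
(8, 3, R7, (1,))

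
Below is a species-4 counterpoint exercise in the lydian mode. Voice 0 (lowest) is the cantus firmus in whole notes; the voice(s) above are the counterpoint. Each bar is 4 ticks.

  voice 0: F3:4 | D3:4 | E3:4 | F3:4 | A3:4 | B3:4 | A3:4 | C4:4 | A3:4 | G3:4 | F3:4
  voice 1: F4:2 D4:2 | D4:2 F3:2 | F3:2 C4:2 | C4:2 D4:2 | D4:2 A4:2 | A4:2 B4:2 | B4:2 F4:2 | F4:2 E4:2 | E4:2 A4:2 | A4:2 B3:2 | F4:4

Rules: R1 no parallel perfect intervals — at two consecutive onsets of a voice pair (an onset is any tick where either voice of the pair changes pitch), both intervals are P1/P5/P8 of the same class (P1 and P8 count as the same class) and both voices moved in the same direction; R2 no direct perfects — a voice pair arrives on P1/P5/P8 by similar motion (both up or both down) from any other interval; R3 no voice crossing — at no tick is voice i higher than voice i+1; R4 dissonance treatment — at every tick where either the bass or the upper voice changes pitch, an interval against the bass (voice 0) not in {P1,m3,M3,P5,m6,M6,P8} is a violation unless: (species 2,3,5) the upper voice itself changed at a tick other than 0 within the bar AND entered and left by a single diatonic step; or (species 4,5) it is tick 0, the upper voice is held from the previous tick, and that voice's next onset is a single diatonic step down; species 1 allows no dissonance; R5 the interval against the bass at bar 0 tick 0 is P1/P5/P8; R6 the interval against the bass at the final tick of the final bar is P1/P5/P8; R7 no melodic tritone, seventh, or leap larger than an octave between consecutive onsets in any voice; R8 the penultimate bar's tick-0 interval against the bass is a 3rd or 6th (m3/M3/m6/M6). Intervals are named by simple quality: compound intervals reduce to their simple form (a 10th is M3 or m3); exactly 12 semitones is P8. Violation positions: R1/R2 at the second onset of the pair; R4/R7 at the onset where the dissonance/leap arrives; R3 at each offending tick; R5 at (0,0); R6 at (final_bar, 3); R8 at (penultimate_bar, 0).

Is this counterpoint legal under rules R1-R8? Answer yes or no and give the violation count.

bar 0: v0=F3 v1=F4 (P8)
bar 1: v0=D3 v1=D4 (P8)
bar 2: v0=E3 v1=F3 (m2)
bar 3: v0=F3 v1=C4 (P5)
bar 4: v0=A3 v1=D4 (P4)
bar 5: v0=B3 v1=A4 (m7)
bar 6: v0=A3 v1=B4 (M2)
bar 7: v0=C4 v1=F4 (P4)
bar 8: v0=A3 v1=E4 (P5)
bar 9: v0=G3 v1=A4 (M2)
bar 10: v0=F3 v1=F4 (P8)
  R4 @ bar2.0: E3/F3 m2 untreated
  R4 @ bar4.0: A3/D4 P4 untreated
  R4 @ bar5.0: B3/A4 m7 untreated
  R4 @ bar6.0: A3/B4 M2 untreated
  R7 @ bar6.2: B4->F4 leap 6st
  R4 @ bar9.0: G3/A4 M2 untreated
  R8 @ bar9.0: penult M2 not 3rd/6th
  R7 @ bar9.2: A4->B3 leap 10st
  R7 @ bar10.0: B3->F4 leap 6st

No (9 violations)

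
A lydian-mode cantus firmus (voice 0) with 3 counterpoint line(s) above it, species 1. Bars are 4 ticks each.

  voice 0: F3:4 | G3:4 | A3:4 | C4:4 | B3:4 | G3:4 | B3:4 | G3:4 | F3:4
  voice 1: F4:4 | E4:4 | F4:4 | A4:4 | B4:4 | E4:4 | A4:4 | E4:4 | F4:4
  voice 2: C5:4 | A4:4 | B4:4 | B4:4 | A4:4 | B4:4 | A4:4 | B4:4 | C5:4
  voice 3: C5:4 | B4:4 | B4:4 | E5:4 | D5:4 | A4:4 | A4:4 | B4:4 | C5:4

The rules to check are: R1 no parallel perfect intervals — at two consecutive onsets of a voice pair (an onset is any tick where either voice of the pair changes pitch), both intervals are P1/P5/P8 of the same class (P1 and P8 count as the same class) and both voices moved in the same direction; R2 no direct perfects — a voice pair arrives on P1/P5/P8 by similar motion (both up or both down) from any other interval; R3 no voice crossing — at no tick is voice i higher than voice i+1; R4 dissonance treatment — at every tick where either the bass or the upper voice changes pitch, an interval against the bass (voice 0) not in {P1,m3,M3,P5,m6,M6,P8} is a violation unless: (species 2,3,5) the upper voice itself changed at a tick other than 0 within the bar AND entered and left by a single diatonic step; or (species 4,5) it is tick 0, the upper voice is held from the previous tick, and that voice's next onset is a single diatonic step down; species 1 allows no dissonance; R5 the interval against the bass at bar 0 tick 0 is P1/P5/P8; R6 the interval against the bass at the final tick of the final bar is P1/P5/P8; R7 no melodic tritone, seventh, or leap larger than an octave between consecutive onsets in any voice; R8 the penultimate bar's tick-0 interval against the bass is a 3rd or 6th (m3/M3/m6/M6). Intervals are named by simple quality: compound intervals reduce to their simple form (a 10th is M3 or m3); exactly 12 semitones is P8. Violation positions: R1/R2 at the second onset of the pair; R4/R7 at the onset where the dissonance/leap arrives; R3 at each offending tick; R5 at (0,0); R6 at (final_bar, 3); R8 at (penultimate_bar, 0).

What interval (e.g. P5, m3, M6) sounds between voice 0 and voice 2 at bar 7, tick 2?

voice 0=G3 voice 2=B4 -> M3

M3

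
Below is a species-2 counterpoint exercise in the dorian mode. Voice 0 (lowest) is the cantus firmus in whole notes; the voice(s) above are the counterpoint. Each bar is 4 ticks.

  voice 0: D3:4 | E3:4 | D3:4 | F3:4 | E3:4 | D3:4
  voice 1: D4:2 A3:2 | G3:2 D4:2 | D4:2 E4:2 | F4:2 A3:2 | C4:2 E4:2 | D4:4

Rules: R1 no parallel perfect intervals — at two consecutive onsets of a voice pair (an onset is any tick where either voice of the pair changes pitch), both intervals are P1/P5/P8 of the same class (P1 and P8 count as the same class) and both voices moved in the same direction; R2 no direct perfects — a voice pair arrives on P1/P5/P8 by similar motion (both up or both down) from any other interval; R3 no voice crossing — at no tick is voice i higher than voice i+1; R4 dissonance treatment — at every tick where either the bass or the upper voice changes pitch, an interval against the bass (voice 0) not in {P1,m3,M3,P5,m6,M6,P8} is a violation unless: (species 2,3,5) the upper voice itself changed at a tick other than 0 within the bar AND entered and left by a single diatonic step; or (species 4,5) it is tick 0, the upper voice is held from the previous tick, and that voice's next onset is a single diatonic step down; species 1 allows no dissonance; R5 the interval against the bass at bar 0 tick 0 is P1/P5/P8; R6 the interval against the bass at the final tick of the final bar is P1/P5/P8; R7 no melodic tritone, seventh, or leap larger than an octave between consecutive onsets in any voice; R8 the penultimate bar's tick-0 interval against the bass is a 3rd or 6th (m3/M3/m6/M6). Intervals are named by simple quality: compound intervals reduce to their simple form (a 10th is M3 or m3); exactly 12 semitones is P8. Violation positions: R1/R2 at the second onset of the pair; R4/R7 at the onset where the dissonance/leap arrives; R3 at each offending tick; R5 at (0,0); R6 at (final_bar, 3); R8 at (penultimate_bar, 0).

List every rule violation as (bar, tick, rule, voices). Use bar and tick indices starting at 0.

bar 0: v0=D3 v1=D4 downbeat P8
bar 1: v0=E3 v1=G3 downbeat m3
bar 2: v0=D3 v1=D4 downbeat P8
bar 3: v0=F3 v1=F4 downbeat P8
bar 4: v0=E3 v1=C4 downbeat m6
bar 5: v0=D3 v1=D4 downbeat P8
  -> R4 @ bar 1 tick 2 v(0, 1): E3/D4 m7 untreated
  -> R2 @ bar 3 tick 0 v(0, 1): D3/E4 M2 -> F3/F4 P8 similar
  -> R1 @ bar 5 tick 0 v(0, 1): E3/E4 P8 -> D3/D4 P8 similar

(1, 2, R4, (0, 1))
(3, 0, R2, (0, 1))
(5, 0, R1, (0, 1))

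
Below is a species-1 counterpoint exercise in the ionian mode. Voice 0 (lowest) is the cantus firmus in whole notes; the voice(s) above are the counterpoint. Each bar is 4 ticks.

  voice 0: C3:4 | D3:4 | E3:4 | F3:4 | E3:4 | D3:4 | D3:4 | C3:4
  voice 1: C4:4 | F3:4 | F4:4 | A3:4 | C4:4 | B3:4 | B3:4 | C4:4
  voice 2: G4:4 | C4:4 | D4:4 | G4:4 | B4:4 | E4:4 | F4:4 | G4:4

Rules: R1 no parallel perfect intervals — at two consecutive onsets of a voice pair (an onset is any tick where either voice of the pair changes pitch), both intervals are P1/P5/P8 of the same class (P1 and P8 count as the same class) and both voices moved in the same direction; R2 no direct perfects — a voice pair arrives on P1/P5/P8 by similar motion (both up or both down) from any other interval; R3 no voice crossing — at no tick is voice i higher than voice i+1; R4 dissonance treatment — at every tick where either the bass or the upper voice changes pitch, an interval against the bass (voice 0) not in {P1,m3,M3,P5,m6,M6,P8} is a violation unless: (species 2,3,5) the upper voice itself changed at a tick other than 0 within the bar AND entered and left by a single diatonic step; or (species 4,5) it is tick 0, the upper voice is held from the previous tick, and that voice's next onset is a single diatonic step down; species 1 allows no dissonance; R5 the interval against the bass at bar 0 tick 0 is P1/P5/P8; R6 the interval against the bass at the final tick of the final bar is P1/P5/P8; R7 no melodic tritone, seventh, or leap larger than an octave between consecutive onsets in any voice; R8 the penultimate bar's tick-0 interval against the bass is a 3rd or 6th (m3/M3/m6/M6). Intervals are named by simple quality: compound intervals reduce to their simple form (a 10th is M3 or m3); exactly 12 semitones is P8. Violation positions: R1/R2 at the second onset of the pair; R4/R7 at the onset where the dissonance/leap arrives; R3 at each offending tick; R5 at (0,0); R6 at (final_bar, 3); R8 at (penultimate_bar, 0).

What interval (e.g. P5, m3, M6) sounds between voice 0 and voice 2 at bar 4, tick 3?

P5

voice 0=E3 voice 2=B4 -> P5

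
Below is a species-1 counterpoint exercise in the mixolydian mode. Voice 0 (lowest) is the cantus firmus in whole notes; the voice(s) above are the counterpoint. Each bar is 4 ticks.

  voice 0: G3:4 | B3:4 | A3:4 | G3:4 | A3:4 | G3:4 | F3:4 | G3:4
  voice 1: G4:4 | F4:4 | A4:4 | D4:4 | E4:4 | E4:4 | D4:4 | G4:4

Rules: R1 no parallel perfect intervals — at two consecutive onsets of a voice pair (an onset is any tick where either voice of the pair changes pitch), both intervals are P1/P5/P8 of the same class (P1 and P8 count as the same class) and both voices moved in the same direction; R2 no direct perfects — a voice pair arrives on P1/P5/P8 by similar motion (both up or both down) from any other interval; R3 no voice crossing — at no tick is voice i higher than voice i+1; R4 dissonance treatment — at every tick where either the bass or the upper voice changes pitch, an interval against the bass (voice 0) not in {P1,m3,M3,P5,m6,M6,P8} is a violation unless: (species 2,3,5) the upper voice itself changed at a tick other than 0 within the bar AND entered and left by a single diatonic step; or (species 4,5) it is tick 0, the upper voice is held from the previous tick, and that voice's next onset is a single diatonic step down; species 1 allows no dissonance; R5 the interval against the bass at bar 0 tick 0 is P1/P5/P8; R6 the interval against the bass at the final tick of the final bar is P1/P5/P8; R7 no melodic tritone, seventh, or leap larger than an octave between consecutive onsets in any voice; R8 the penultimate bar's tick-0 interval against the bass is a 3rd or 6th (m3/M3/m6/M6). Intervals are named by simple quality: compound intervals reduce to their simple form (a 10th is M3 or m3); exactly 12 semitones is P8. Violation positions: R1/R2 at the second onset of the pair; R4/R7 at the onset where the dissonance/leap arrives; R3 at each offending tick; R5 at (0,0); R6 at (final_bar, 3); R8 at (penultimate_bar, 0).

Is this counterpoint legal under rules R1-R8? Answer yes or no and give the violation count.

No (4 violations)

bar 0: v0=G3 v1=G4 (P8)
bar 1: v0=B3 v1=F4 (TT)
bar 2: v0=A3 v1=A4 (P8)
bar 3: v0=G3 v1=D4 (P5)
bar 4: v0=A3 v1=E4 (P5)
bar 5: v0=G3 v1=E4 (M6)
bar 6: v0=F3 v1=D4 (M6)
bar 7: v0=G3 v1=G4 (P8)
  R4 @ bar1.0: B3/F4 TT untreated
  R2 @ bar3.0: A3/A4 P8 -> G3/D4 P5 similar
  R1 @ bar4.0: G3/D4 P5 -> A3/E4 P5 similar
  R2 @ bar7.0: F3/D4 M6 -> G3/G4 P8 similar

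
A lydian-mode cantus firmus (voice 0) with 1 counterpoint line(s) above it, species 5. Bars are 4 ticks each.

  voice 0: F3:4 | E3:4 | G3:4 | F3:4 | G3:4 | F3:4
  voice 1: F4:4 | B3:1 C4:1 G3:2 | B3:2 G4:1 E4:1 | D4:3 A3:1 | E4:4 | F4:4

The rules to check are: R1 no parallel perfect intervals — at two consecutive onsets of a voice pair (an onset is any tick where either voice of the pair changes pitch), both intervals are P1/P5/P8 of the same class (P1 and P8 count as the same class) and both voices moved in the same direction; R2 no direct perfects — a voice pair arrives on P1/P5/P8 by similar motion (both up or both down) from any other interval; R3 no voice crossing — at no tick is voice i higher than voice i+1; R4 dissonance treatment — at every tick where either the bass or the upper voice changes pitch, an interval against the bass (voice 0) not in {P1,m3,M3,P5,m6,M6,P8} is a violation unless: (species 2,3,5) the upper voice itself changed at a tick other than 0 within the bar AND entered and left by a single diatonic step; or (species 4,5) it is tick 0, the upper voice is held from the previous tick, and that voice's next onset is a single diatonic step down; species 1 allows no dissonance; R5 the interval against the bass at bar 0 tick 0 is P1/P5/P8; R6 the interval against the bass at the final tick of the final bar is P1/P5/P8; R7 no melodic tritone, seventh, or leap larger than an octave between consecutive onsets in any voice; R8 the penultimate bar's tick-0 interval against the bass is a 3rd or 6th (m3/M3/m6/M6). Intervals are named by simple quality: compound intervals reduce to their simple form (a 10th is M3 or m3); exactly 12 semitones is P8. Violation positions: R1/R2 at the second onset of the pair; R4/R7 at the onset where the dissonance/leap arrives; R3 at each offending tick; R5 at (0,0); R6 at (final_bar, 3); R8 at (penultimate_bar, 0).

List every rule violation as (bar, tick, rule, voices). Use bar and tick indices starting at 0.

bar 0: v0=F3 v1=F4 downbeat P8
bar 1: v0=E3 v1=B3 downbeat P5
bar 2: v0=G3 v1=B3 downbeat M3
bar 3: v0=F3 v1=D4 downbeat M6
bar 4: v0=G3 v1=E4 downbeat M6
bar 5: v0=F3 v1=F4 downbeat P8
  -> R2 @ bar 1 tick 0 v(0, 1): F3/F4 P8 -> E3/B3 P5 similar
  -> R7 @ bar 1 tick 0 v(1,): F4->B3 leap 6st

(1, 0, R2, (0, 1))
(1, 0, R7, (1,))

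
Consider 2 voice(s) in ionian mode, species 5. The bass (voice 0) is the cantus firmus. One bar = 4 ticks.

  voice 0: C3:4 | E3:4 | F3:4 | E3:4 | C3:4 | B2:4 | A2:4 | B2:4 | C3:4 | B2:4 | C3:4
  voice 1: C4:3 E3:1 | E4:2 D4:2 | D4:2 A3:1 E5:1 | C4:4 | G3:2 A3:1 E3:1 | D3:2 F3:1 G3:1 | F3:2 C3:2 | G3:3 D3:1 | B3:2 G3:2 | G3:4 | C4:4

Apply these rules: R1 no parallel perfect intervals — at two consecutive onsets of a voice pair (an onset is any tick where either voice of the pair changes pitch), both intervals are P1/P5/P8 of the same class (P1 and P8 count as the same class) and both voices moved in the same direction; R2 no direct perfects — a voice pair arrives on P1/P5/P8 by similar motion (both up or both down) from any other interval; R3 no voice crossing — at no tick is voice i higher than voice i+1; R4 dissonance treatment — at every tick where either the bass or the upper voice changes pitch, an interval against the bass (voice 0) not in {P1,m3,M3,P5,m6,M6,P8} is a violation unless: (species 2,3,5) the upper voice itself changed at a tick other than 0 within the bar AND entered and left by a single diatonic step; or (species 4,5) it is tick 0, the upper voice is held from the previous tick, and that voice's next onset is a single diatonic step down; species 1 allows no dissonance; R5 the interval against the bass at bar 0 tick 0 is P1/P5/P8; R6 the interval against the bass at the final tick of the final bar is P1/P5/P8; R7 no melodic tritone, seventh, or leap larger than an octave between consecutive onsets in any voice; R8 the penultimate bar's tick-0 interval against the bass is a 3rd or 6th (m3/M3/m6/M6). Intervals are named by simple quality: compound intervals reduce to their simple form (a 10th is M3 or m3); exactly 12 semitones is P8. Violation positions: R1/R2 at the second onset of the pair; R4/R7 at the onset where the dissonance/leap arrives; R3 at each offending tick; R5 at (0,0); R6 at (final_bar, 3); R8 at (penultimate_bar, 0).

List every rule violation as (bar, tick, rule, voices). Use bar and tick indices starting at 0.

bar 0: v0=C3 v1=C4 downbeat P8
bar 1: v0=E3 v1=E4 downbeat P8
bar 2: v0=F3 v1=D4 downbeat M6
bar 3: v0=E3 v1=C4 downbeat m6
bar 4: v0=C3 v1=G3 downbeat P5
bar 5: v0=B2 v1=D3 downbeat m3
bar 6: v0=A2 v1=F3 downbeat m6
bar 7: v0=B2 v1=G3 downbeat m6
bar 8: v0=C3 v1=B3 downbeat M7
bar 9: v0=B2 v1=G3 downbeat m6
bar 10: v0=C3 v1=C4 downbeat P8
  -> R2 @ bar 1 tick 0 v(0, 1): C3/E3 M3 -> E3/E4 P8 similar
  -> R4 @ bar 1 tick 2 v(0, 1): E3/D4 m7 untreated
  -> R4 @ bar 2 tick 3 v(0, 1): F3/E5 M7 untreated
  -> R7 @ bar 2 tick 3 v(1,): A3->E5 leap 19st
  -> R7 @ bar 3 tick 0 v(1,): E5->C4 leap 16st
  -> R2 @ bar 4 tick 0 v(0, 1): E3/C4 m6 -> C3/G3 P5 similar
  -> R4 @ bar 5 tick 2 v(0, 1): B2/F3 TT untreated
  -> R4 @ bar 8 tick 0 v(0, 1): C3/B3 M7 untreated
  -> R2 @ bar 10 tick 0 v(0, 1): B2/G3 m6 -> C3/C4 P8 similar

(1, 0, R2, (0, 1))
(1, 2, R4, (0, 1))
(2, 3, R4, (0, 1))
(2, 3, R7, (1,))
(3, 0, R7, (1,))
(4, 0, R2, (0, 1))
(5, 2, R4, (0, 1))
(8, 0, R4, (0, 1))
(10, 0, R2, (0, 1))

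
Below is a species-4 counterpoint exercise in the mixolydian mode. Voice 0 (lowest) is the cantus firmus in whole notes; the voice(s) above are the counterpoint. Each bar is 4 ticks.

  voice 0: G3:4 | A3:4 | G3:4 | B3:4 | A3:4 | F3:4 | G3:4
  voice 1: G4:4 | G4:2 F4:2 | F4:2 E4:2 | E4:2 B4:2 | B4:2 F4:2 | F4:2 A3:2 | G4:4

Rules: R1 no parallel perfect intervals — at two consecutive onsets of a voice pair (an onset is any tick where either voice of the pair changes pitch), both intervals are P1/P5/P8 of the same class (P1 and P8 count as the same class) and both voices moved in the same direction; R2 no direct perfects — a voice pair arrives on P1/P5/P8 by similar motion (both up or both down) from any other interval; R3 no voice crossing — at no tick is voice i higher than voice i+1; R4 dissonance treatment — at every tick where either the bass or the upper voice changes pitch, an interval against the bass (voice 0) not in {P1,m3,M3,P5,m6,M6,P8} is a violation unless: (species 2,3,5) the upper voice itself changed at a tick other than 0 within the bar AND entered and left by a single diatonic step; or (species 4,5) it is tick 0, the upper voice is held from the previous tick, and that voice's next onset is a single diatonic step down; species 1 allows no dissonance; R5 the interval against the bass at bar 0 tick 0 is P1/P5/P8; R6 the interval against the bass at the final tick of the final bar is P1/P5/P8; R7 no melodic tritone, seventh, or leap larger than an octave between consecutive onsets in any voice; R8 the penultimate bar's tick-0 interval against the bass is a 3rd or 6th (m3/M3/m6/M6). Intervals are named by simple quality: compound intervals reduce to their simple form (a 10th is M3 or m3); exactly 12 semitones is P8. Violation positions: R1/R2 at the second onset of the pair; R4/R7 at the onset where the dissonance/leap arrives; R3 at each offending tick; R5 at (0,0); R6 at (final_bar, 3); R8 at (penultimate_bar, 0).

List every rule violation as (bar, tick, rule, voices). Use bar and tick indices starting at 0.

bar 0: v0=G3 v1=G4 downbeat P8
bar 1: v0=A3 v1=G4 downbeat m7
bar 2: v0=G3 v1=F4 downbeat m7
bar 3: v0=B3 v1=E4 downbeat P4
bar 4: v0=A3 v1=B4 downbeat M2
bar 5: v0=F3 v1=F4 downbeat P8
bar 6: v0=G3 v1=G4 downbeat P8
  -> R4 @ bar 3 tick 0 v(0, 1): B3/E4 P4 untreated
  -> R4 @ bar 4 tick 0 v(0, 1): A3/B4 M2 untreated
  -> R7 @ bar 4 tick 2 v(1,): B4->F4 leap 6st
  -> R8 @ bar 5 tick 0 v(0, 1): penult P8 not 3rd/6th
  -> R2 @ bar 6 tick 0 v(0, 1): F3/A3 M3 -> G3/G4 P8 similar
  -> R7 @ bar 6 tick 0 v(1,): A3->G4 leap 10st

(3, 0, R4, (0, 1))
(4, 0, R4, (0, 1))
(4, 2, R7, (1,))
(5, 0, R8, (0, 1))
(6, 0, R2, (0, 1))
(6, 0, R7, (1,))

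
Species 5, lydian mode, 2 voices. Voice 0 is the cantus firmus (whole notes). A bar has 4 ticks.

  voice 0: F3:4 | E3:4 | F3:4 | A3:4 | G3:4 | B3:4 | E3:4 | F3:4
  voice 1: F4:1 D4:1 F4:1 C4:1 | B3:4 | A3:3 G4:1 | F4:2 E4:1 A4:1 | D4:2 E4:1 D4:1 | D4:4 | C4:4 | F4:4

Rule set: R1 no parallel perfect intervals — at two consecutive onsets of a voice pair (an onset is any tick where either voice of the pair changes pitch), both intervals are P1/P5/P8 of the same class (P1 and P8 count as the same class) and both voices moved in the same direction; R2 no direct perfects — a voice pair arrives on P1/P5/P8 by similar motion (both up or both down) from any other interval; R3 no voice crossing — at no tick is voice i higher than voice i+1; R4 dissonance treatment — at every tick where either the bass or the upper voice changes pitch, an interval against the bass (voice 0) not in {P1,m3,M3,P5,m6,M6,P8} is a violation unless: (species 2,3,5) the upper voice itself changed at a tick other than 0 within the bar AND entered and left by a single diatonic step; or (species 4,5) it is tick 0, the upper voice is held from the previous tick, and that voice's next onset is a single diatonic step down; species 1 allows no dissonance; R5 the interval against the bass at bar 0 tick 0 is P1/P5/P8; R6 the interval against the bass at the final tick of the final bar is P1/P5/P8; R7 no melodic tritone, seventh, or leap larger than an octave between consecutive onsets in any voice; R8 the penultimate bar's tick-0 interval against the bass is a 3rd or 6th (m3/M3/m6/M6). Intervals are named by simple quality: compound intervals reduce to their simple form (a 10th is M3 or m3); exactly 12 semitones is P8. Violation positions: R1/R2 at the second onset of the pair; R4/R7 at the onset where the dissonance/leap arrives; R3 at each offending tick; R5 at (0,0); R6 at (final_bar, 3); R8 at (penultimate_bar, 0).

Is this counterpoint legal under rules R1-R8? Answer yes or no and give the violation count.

No (5 violations)

bar 0: v0=F3 v1=F4 (P8)
bar 1: v0=E3 v1=B3 (P5)
bar 2: v0=F3 v1=A3 (M3)
bar 3: v0=A3 v1=F4 (m6)
bar 4: v0=G3 v1=D4 (P5)
bar 5: v0=B3 v1=D4 (m3)
bar 6: v0=E3 v1=C4 (m6)
bar 7: v0=F3 v1=F4 (P8)
  R1 @ bar1.0: F3/C4 P5 -> E3/B3 P5 similar
  R4 @ bar2.3: F3/G4 M2 untreated
  R7 @ bar2.3: A3->G4 leap 10st
  R2 @ bar4.0: A3/A4 P8 -> G3/D4 P5 similar
  R2 @ bar7.0: E3/C4 m6 -> F3/F4 P8 similar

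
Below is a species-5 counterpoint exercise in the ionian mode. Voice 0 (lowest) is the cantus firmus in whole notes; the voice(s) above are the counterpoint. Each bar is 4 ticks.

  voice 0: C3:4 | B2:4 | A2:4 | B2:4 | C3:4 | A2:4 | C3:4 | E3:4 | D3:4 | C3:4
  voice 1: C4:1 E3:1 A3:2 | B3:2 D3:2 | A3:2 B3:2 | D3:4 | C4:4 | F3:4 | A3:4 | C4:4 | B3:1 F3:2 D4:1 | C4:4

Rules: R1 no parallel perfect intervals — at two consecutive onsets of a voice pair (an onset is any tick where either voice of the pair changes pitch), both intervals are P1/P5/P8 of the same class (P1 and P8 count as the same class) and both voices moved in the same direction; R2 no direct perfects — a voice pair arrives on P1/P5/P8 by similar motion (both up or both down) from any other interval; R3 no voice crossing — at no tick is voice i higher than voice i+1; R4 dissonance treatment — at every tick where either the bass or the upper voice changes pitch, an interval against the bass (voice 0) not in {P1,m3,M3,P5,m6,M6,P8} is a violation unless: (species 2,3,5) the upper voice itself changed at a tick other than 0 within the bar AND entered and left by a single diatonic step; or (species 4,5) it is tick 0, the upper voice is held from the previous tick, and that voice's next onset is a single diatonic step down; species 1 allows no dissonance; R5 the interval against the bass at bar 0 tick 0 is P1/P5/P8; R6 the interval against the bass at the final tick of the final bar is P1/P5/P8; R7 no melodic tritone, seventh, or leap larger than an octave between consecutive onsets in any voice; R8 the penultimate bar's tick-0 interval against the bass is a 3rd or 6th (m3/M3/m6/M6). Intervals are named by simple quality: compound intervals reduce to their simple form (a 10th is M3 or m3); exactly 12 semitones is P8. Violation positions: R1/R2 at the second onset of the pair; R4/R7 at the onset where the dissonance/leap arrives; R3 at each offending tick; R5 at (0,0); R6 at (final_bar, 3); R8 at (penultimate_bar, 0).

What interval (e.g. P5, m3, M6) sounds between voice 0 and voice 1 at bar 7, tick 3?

voice 0=E3 voice 1=C4 -> m6

m6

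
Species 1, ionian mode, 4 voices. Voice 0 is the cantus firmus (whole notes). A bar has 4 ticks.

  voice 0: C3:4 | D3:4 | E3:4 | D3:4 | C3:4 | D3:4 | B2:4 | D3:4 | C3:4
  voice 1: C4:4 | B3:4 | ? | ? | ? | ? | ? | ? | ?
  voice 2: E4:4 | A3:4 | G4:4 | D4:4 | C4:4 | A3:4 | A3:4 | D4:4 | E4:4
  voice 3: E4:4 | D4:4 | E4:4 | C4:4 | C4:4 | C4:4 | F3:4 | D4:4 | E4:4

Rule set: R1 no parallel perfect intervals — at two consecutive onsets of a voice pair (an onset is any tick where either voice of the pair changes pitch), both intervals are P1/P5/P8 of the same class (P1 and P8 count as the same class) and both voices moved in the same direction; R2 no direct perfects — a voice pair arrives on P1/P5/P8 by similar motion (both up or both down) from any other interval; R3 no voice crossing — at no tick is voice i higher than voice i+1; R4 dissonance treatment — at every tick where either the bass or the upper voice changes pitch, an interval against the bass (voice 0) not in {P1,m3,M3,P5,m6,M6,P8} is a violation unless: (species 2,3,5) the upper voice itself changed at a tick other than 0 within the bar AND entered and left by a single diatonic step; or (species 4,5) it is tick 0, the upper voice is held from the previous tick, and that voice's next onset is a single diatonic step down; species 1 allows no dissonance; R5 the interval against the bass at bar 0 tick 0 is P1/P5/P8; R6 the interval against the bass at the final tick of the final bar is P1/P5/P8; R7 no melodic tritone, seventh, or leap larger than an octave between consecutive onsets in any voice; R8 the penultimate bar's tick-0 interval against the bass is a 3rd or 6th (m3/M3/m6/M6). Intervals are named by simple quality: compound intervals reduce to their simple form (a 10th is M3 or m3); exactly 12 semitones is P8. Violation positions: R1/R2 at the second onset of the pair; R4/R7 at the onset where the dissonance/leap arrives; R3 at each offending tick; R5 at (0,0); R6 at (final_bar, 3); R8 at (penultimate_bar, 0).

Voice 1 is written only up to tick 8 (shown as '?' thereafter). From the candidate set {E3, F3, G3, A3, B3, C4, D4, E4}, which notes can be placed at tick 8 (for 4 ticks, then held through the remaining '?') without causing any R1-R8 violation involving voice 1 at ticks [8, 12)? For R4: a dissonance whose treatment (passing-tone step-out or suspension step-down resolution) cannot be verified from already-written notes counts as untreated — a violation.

{B3, E3, G3}

E3: legal
F3: violates R4,R7
G3: legal
A3: violates R4
B3: legal
C4: violates R2
D4: violates R4
E4: violates R2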